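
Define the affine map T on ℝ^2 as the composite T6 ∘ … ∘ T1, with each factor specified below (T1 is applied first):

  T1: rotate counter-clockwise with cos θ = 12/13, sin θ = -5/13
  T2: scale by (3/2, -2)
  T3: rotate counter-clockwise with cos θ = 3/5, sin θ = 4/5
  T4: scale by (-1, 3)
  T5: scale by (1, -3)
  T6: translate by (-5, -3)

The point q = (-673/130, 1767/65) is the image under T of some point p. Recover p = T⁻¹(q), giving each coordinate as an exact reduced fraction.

p = (-2, 1/3)

T1 = [12/13 5/13 0; -5/13 12/13 0; 0 0 1]
T2·T1 = [18/13 15/26 0; 10/13 -24/13 0; 0 0 1]
T3·…·T1 = [14/65 237/130 0; 102/65 -42/65 0; 0 0 1]
T4·…·T1 = [-14/65 -237/130 0; 306/65 -126/65 0; 0 0 1]
T5·…·T1 = [-14/65 -237/130 0; -918/65 378/65 0; 0 0 1]
T6·…·T1 = [-14/65 -237/130 -5; -918/65 378/65 -3; 0 0 1]
det M = -27; M⁻¹ = [-14/65 -79/1170 -499/390; -34/65 14/1755 -1516/585; 0 0 1]
M⁻¹ · (-673/130, 1767/65)ᵀ = (-2, 1/3)ᵀ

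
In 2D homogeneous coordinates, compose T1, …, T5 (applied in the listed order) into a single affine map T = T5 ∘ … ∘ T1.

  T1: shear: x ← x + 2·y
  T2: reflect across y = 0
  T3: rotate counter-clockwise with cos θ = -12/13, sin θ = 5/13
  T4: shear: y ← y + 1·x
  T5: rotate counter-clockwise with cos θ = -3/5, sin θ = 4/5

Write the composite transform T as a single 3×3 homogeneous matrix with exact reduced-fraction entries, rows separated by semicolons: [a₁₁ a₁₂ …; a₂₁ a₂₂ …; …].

T = [64/65 9/13 0; -27/65 -17/13 0; 0 0 1]

T1 = [1 2 0; 0 1 0; 0 0 1]
T2·T1 = [1 2 0; 0 -1 0; 0 0 1]
T3·…·T1 = [-12/13 -19/13 0; 5/13 22/13 0; 0 0 1]
T4·…·T1 = [-12/13 -19/13 0; -7/13 3/13 0; 0 0 1]
T5·…·T1 = [64/65 9/13 0; -27/65 -17/13 0; 0 0 1]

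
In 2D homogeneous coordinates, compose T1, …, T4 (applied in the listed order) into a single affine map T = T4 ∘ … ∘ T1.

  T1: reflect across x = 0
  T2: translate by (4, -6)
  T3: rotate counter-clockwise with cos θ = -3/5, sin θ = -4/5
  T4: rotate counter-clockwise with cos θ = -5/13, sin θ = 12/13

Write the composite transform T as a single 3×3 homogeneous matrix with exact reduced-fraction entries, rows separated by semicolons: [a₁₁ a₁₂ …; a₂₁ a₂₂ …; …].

T1 = [-1 0 0; 0 1 0; 0 0 1]
T2·T1 = [-1 0 4; 0 1 -6; 0 0 1]
T3·…·T1 = [3/5 4/5 -36/5; 4/5 -3/5 2/5; 0 0 1]
T4·…·T1 = [-63/65 16/65 12/5; 16/65 63/65 -34/5; 0 0 1]

T = [-63/65 16/65 12/5; 16/65 63/65 -34/5; 0 0 1]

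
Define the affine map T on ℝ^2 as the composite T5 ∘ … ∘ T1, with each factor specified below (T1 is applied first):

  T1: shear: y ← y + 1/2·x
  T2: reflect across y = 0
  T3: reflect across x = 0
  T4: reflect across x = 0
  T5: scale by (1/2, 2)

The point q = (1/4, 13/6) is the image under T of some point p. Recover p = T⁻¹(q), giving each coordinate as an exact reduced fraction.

p = (1/2, -4/3)

T1 = [1 0 0; 1/2 1 0; 0 0 1]
T2·T1 = [1 0 0; -1/2 -1 0; 0 0 1]
T3·…·T1 = [-1 0 0; -1/2 -1 0; 0 0 1]
T4·…·T1 = [1 0 0; -1/2 -1 0; 0 0 1]
T5·…·T1 = [1/2 0 0; -1 -2 0; 0 0 1]
det M = -1; M⁻¹ = [2 0 0; -1 -1/2 0; 0 0 1]
M⁻¹ · (1/4, 13/6)ᵀ = (1/2, -4/3)ᵀ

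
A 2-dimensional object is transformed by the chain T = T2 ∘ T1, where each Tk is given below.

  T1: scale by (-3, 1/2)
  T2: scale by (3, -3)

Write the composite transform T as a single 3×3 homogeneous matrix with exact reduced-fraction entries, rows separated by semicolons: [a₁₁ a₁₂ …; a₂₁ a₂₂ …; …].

T1 = [-3 0 0; 0 1/2 0; 0 0 1]
T2·T1 = [-9 0 0; 0 -3/2 0; 0 0 1]

T = [-9 0 0; 0 -3/2 0; 0 0 1]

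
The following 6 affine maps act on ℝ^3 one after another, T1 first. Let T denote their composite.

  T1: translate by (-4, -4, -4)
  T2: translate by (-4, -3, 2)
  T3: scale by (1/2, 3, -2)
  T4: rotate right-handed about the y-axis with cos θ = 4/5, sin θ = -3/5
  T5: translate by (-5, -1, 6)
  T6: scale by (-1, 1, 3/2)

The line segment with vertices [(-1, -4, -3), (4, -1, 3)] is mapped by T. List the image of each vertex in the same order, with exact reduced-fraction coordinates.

T1 translate by (-4, -4, -4): (-1, -4, -3) → (-5, -8, -7); (4, -1, 3) → (0, -5, -1)
T2 translate by (-4, -3, 2): (-5, -8, -7) → (-9, -11, -5); (0, -5, -1) → (-4, -8, 1)
T3 scale by (1/2, 3, -2): (-9, -11, -5) → (-9/2, -33, 10); (-4, -8, 1) → (-2, -24, -2)
T4 rotate right-handed about the y-axis with cos θ = 4/5, sin θ = -3/5: (-9/2, -33, 10) → (-48/5, -33, 53/10); (-2, -24, -2) → (-2/5, -24, -14/5)
T5 translate by (-5, -1, 6): (-48/5, -33, 53/10) → (-73/5, -34, 113/10); (-2/5, -24, -14/5) → (-27/5, -25, 16/5)
T6 scale by (-1, 1, 3/2): (-73/5, -34, 113/10) → (73/5, -34, 339/20); (-27/5, -25, 16/5) → (27/5, -25, 24/5)

image vertices: (73/5, -34, 339/20), (27/5, -25, 24/5)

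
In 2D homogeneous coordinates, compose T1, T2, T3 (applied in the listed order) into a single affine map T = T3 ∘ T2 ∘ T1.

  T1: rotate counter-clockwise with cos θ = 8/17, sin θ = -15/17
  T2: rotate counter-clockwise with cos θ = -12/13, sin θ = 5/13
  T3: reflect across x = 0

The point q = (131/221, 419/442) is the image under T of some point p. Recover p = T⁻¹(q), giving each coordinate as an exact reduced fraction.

p = (1, 1/2)

T1 = [8/17 15/17 0; -15/17 8/17 0; 0 0 1]
T2·T1 = [-21/221 -220/221 0; 220/221 -21/221 0; 0 0 1]
T3·…·T1 = [21/221 220/221 0; 220/221 -21/221 0; 0 0 1]
det M = -1; M⁻¹ = [21/221 220/221 0; 220/221 -21/221 0; 0 0 1]
M⁻¹ · (131/221, 419/442)ᵀ = (1, 1/2)ᵀ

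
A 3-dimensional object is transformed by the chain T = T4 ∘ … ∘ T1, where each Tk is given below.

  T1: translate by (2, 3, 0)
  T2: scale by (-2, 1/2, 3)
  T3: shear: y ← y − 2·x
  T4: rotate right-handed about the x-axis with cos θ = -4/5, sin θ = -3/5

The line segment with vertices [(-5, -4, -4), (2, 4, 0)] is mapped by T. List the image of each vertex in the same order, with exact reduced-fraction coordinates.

image vertices: (6, 14/5, 171/10), (-8, -78/5, -117/10)

T1 translate by (2, 3, 0): (-5, -4, -4) → (-3, -1, -4); (2, 4, 0) → (4, 7, 0)
T2 scale by (-2, 1/2, 3): (-3, -1, -4) → (6, -1/2, -12); (4, 7, 0) → (-8, 7/2, 0)
T3 shear: y ← y − 2·x: (6, -1/2, -12) → (6, -25/2, -12); (-8, 7/2, 0) → (-8, 39/2, 0)
T4 rotate right-handed about the x-axis with cos θ = -4/5, sin θ = -3/5: (6, -25/2, -12) → (6, 14/5, 171/10); (-8, 39/2, 0) → (-8, -78/5, -117/10)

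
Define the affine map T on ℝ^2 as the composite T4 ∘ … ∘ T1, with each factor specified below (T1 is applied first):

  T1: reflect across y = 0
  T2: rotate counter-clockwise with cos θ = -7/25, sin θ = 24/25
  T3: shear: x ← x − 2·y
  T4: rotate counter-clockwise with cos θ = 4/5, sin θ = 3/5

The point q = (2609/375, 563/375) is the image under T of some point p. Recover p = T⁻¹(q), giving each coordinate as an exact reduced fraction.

T1 = [1 0 0; 0 -1 0; 0 0 1]
T2·T1 = [-7/25 24/25 0; 24/25 7/25 0; 0 0 1]
T3·…·T1 = [-11/5 2/5 0; 24/25 7/25 0; 0 0 1]
T4·…·T1 = [-292/125 19/125 0; -69/125 58/125 0; 0 0 1]
det M = -1; M⁻¹ = [-58/125 19/125 0; -69/125 292/125 0; 0 0 1]
M⁻¹ · (2609/375, 563/375)ᵀ = (-3, -1/3)ᵀ

p = (-3, -1/3)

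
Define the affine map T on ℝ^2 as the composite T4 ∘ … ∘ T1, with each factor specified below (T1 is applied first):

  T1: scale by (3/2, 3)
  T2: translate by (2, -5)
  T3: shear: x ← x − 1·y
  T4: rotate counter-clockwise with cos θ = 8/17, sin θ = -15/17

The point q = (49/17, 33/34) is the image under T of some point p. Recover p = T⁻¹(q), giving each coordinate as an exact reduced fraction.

T1 = [3/2 0 0; 0 3 0; 0 0 1]
T2·T1 = [3/2 0 2; 0 3 -5; 0 0 1]
T3·…·T1 = [3/2 -3 7; 0 3 -5; 0 0 1]
T4·…·T1 = [12/17 21/17 -19/17; -45/34 69/17 -145/17; 0 0 1]
det M = 9/2; M⁻¹ = [46/51 -14/51 -4/3; 5/17 8/51 5/3; 0 0 1]
M⁻¹ · (49/17, 33/34)ᵀ = (1, 8/3)ᵀ

p = (1, 8/3)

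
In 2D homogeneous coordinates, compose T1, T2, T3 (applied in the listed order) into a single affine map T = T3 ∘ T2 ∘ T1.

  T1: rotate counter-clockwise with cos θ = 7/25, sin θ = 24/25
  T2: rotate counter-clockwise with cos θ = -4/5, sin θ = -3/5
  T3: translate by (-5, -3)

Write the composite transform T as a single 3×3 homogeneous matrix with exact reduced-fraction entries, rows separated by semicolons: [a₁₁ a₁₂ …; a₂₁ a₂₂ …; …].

T1 = [7/25 -24/25 0; 24/25 7/25 0; 0 0 1]
T2·T1 = [44/125 117/125 0; -117/125 44/125 0; 0 0 1]
T3·…·T1 = [44/125 117/125 -5; -117/125 44/125 -3; 0 0 1]

T = [44/125 117/125 -5; -117/125 44/125 -3; 0 0 1]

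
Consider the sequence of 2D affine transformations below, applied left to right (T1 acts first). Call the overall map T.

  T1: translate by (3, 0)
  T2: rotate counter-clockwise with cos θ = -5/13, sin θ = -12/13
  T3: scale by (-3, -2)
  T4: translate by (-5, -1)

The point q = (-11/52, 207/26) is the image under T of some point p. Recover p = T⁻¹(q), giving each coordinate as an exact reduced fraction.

p = (7/4, 1/4)

T1 = [1 0 3; 0 1 0; 0 0 1]
T2·T1 = [-5/13 12/13 -15/13; -12/13 -5/13 -36/13; 0 0 1]
T3·…·T1 = [15/13 -36/13 45/13; 24/13 10/13 72/13; 0 0 1]
T4·…·T1 = [15/13 -36/13 -20/13; 24/13 10/13 59/13; 0 0 1]
det M = 6; M⁻¹ = [5/39 6/13 -74/39; -4/13 5/26 -35/26; 0 0 1]
M⁻¹ · (-11/52, 207/26)ᵀ = (7/4, 1/4)ᵀ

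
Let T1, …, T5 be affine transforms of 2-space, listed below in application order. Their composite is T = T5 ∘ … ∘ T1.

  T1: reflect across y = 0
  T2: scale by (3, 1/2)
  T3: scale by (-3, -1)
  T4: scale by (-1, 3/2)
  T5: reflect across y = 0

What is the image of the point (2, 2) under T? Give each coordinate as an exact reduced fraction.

T(p) = (18, -3/2)

T1 reflect across y = 0: (2, 2) → (2, -2)
T2 scale by (3, 1/2): (2, -2) → (6, -1)
T3 scale by (-3, -1): (6, -1) → (-18, 1)
T4 scale by (-1, 3/2): (-18, 1) → (18, 3/2)
T5 reflect across y = 0: (18, 3/2) → (18, -3/2)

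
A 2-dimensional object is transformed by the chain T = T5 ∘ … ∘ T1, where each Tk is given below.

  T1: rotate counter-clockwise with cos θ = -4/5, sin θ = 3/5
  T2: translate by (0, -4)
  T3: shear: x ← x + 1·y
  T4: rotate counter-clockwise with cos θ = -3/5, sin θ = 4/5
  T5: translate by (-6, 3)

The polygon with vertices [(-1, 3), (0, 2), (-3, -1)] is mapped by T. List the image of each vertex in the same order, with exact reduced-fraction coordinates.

image vertices: (22/5, 4/5), (64/25, 23/25), (-4/5, 22/5)

T1 rotate counter-clockwise with cos θ = -4/5, sin θ = 3/5: (-1, 3) → (-1, -3); (0, 2) → (-6/5, -8/5); (-3, -1) → (3, -1)
T2 translate by (0, -4): (-1, -3) → (-1, -7); (-6/5, -8/5) → (-6/5, -28/5); (3, -1) → (3, -5)
T3 shear: x ← x + 1·y: (-1, -7) → (-8, -7); (-6/5, -28/5) → (-34/5, -28/5); (3, -5) → (-2, -5)
T4 rotate counter-clockwise with cos θ = -3/5, sin θ = 4/5: (-8, -7) → (52/5, -11/5); (-34/5, -28/5) → (214/25, -52/25); (-2, -5) → (26/5, 7/5)
T5 translate by (-6, 3): (52/5, -11/5) → (22/5, 4/5); (214/25, -52/25) → (64/25, 23/25); (26/5, 7/5) → (-4/5, 22/5)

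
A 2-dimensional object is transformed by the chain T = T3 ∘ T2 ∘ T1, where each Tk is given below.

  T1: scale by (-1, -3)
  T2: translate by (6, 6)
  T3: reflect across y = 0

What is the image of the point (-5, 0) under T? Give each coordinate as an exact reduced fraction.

T1 scale by (-1, -3): (-5, 0) → (5, 0)
T2 translate by (6, 6): (5, 0) → (11, 6)
T3 reflect across y = 0: (11, 6) → (11, -6)

T(p) = (11, -6)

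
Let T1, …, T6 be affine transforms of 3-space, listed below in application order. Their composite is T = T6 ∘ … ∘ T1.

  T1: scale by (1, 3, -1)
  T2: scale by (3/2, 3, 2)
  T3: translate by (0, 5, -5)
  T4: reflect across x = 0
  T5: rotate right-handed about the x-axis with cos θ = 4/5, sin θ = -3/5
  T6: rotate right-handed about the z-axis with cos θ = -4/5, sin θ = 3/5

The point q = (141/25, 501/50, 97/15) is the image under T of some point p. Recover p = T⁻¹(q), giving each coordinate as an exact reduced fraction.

p = (-1, -2, -5/3)

T1 = [1 0 0 0; 0 3 0 0; 0 0 -1 0; 0 0 0 1]
T2·T1 = [3/2 0 0 0; 0 9 0 0; 0 0 -2 0; 0 0 0 1]
T3·…·T1 = [3/2 0 0 0; 0 9 0 5; 0 0 -2 -5; 0 0 0 1]
T4·…·T1 = [-3/2 0 0 0; 0 9 0 5; 0 0 -2 -5; 0 0 0 1]
T5·…·T1 = [-3/2 0 0 0; 0 36/5 -6/5 1; 0 -27/5 -8/5 -7; 0 0 0 1]
T6·…·T1 = [6/5 -108/25 18/25 -3/5; -9/10 -144/25 24/25 -4/5; 0 -27/5 -8/5 -7; 0 0 0 1]
det M = 27; M⁻¹ = [8/15 -2/5 0 0; -4/75 -16/225 -1/15 -5/9; 9/50 6/25 -2/5 -5/2; 0 0 0 1]
M⁻¹ · (141/25, 501/50, 97/15)ᵀ = (-1, -2, -5/3)ᵀ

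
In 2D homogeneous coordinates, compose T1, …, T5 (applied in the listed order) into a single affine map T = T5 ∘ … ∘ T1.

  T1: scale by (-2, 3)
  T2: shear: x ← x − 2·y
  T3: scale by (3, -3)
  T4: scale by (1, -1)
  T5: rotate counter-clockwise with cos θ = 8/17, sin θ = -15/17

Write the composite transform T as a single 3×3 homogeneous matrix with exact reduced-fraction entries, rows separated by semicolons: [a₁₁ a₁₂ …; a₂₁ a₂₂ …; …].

T1 = [-2 0 0; 0 3 0; 0 0 1]
T2·T1 = [-2 -6 0; 0 3 0; 0 0 1]
T3·…·T1 = [-6 -18 0; 0 -9 0; 0 0 1]
T4·…·T1 = [-6 -18 0; 0 9 0; 0 0 1]
T5·…·T1 = [-48/17 -9/17 0; 90/17 342/17 0; 0 0 1]

T = [-48/17 -9/17 0; 90/17 342/17 0; 0 0 1]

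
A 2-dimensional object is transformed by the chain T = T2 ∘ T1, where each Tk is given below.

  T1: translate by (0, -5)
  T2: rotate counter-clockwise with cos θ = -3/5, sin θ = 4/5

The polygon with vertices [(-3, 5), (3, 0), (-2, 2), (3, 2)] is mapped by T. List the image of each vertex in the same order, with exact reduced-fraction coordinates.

image vertices: (9/5, -12/5), (11/5, 27/5), (18/5, 1/5), (3/5, 21/5)

T1 translate by (0, -5): (-3, 5) → (-3, 0); (3, 0) → (3, -5); (-2, 2) → (-2, -3); (3, 2) → (3, -3)
T2 rotate counter-clockwise with cos θ = -3/5, sin θ = 4/5: (-3, 0) → (9/5, -12/5); (3, -5) → (11/5, 27/5); (-2, -3) → (18/5, 1/5); (3, -3) → (3/5, 21/5)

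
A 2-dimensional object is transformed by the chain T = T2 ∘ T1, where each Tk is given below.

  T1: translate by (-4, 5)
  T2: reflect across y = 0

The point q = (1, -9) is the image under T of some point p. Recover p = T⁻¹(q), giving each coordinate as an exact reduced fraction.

p = (5, 4)

T1 = [1 0 -4; 0 1 5; 0 0 1]
T2·T1 = [1 0 -4; 0 -1 -5; 0 0 1]
det M = -1; M⁻¹ = [1 0 4; 0 -1 -5; 0 0 1]
M⁻¹ · (1, -9)ᵀ = (5, 4)ᵀ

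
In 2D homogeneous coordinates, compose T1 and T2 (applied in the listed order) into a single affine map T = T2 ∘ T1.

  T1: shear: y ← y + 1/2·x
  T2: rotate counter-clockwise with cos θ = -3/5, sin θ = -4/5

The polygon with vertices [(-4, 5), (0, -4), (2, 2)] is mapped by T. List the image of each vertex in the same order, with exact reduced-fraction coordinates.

image vertices: (24/5, 7/5), (-16/5, 12/5), (6/5, -17/5)

T1 shear: y ← y + 1/2·x: (-4, 5) → (-4, 3); (0, -4) → (0, -4); (2, 2) → (2, 3)
T2 rotate counter-clockwise with cos θ = -3/5, sin θ = -4/5: (-4, 3) → (24/5, 7/5); (0, -4) → (-16/5, 12/5); (2, 3) → (6/5, -17/5)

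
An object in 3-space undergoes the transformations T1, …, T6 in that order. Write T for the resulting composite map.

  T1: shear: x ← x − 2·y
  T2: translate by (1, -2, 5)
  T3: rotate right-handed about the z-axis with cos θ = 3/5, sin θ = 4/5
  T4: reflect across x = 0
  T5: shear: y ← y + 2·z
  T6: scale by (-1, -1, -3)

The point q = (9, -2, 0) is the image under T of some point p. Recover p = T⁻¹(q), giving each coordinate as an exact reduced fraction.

p = (-2, -4, -5)

T1 = [1 -2 0 0; 0 1 0 0; 0 0 1 0; 0 0 0 1]
T2·T1 = [1 -2 0 1; 0 1 0 -2; 0 0 1 5; 0 0 0 1]
T3·…·T1 = [3/5 -2 0 11/5; 4/5 -1 0 -2/5; 0 0 1 5; 0 0 0 1]
T4·…·T1 = [-3/5 2 0 -11/5; 4/5 -1 0 -2/5; 0 0 1 5; 0 0 0 1]
T5·…·T1 = [-3/5 2 0 -11/5; 4/5 -1 2 48/5; 0 0 1 5; 0 0 0 1]
T6·…·T1 = [3/5 -2 0 11/5; -4/5 1 -2 -48/5; 0 0 -3 -15; 0 0 0 1]
det M = 3; M⁻¹ = [-1 -2 4/3 3; -4/5 -3/5 2/5 2; 0 0 -1/3 -5; 0 0 0 1]
M⁻¹ · (9, -2, 0)ᵀ = (-2, -4, -5)ᵀ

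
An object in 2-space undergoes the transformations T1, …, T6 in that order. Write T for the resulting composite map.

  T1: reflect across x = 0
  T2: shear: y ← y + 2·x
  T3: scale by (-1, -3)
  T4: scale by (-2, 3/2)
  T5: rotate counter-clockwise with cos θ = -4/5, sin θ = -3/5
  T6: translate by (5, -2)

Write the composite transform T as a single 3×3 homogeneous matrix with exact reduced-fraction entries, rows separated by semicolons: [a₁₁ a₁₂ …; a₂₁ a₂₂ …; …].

T1 = [-1 0 0; 0 1 0; 0 0 1]
T2·T1 = [-1 0 0; -2 1 0; 0 0 1]
T3·…·T1 = [1 0 0; 6 -3 0; 0 0 1]
T4·…·T1 = [-2 0 0; 9 -9/2 0; 0 0 1]
T5·…·T1 = [7 -27/10 0; -6 18/5 0; 0 0 1]
T6·…·T1 = [7 -27/10 5; -6 18/5 -2; 0 0 1]

T = [7 -27/10 5; -6 18/5 -2; 0 0 1]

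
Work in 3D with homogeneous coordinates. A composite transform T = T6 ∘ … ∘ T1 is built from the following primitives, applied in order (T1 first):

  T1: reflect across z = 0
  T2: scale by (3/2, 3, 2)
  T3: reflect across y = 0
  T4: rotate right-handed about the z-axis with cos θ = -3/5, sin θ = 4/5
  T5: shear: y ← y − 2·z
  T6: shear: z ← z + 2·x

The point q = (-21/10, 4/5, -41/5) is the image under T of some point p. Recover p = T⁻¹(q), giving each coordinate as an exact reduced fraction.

p = (-3, -2, 2)

T1 = [1 0 0 0; 0 1 0 0; 0 0 -1 0; 0 0 0 1]
T2·T1 = [3/2 0 0 0; 0 3 0 0; 0 0 -2 0; 0 0 0 1]
T3·…·T1 = [3/2 0 0 0; 0 -3 0 0; 0 0 -2 0; 0 0 0 1]
T4·…·T1 = [-9/10 12/5 0 0; 6/5 9/5 0 0; 0 0 -2 0; 0 0 0 1]
T5·…·T1 = [-9/10 12/5 0 0; 6/5 9/5 4 0; 0 0 -2 0; 0 0 0 1]
T6·…·T1 = [-9/10 12/5 0 0; 6/5 9/5 4 0; -9/5 24/5 -2 0; 0 0 0 1]
det M = 9; M⁻¹ = [-38/15 8/15 16/15 0; -8/15 1/5 2/5 0; 1 0 -1/2 0; 0 0 0 1]
M⁻¹ · (-21/10, 4/5, -41/5)ᵀ = (-3, -2, 2)ᵀ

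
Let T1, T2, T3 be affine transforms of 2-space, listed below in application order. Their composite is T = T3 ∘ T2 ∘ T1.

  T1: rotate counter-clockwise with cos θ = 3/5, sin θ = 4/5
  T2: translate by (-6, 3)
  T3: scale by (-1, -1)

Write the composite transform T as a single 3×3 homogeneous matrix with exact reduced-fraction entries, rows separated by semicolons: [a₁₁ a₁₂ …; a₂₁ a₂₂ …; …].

T = [-3/5 4/5 6; -4/5 -3/5 -3; 0 0 1]

T1 = [3/5 -4/5 0; 4/5 3/5 0; 0 0 1]
T2·T1 = [3/5 -4/5 -6; 4/5 3/5 3; 0 0 1]
T3·…·T1 = [-3/5 4/5 6; -4/5 -3/5 -3; 0 0 1]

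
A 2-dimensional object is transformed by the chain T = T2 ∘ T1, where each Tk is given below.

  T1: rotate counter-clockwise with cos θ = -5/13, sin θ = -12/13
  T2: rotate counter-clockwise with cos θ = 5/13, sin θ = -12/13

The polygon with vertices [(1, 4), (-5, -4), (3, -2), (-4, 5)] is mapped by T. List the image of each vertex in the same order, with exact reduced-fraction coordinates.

image vertices: (-1, -4), (5, 4), (-3, 2), (4, -5)

T1 rotate counter-clockwise with cos θ = -5/13, sin θ = -12/13: (1, 4) → (43/13, -32/13); (-5, -4) → (-23/13, 80/13); (3, -2) → (-3, -2); (-4, 5) → (80/13, 23/13)
T2 rotate counter-clockwise with cos θ = 5/13, sin θ = -12/13: (43/13, -32/13) → (-1, -4); (-23/13, 80/13) → (5, 4); (-3, -2) → (-3, 2); (80/13, 23/13) → (4, -5)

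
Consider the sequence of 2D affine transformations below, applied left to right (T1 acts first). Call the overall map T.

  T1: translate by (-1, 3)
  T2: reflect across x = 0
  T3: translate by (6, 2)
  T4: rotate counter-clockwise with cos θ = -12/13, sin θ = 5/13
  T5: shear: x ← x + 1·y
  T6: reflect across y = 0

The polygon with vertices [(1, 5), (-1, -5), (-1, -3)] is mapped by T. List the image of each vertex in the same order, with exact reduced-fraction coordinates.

image vertices: (-212/13, 90/13), (-56/13, -40/13), (-90/13, -16/13)

T1 translate by (-1, 3): (1, 5) → (0, 8); (-1, -5) → (-2, -2); (-1, -3) → (-2, 0)
T2 reflect across x = 0: (0, 8) → (0, 8); (-2, -2) → (2, -2); (-2, 0) → (2, 0)
T3 translate by (6, 2): (0, 8) → (6, 10); (2, -2) → (8, 0); (2, 0) → (8, 2)
T4 rotate counter-clockwise with cos θ = -12/13, sin θ = 5/13: (6, 10) → (-122/13, -90/13); (8, 0) → (-96/13, 40/13); (8, 2) → (-106/13, 16/13)
T5 shear: x ← x + 1·y: (-122/13, -90/13) → (-212/13, -90/13); (-96/13, 40/13) → (-56/13, 40/13); (-106/13, 16/13) → (-90/13, 16/13)
T6 reflect across y = 0: (-212/13, -90/13) → (-212/13, 90/13); (-56/13, 40/13) → (-56/13, -40/13); (-90/13, 16/13) → (-90/13, -16/13)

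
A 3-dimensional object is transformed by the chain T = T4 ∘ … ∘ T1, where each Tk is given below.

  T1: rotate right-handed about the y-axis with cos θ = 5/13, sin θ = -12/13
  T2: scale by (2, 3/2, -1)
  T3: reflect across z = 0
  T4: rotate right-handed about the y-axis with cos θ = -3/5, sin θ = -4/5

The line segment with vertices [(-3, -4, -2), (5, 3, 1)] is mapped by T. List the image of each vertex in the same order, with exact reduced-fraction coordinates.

image vertices: (2, -6, 42/13), (-26/5, 9/2, -7/5)

T1 rotate right-handed about the y-axis with cos θ = 5/13, sin θ = -12/13: (-3, -4, -2) → (9/13, -4, -46/13); (5, 3, 1) → (1, 3, 5)
T2 scale by (2, 3/2, -1): (9/13, -4, -46/13) → (18/13, -6, 46/13); (1, 3, 5) → (2, 9/2, -5)
T3 reflect across z = 0: (18/13, -6, 46/13) → (18/13, -6, -46/13); (2, 9/2, -5) → (2, 9/2, 5)
T4 rotate right-handed about the y-axis with cos θ = -3/5, sin θ = -4/5: (18/13, -6, -46/13) → (2, -6, 42/13); (2, 9/2, 5) → (-26/5, 9/2, -7/5)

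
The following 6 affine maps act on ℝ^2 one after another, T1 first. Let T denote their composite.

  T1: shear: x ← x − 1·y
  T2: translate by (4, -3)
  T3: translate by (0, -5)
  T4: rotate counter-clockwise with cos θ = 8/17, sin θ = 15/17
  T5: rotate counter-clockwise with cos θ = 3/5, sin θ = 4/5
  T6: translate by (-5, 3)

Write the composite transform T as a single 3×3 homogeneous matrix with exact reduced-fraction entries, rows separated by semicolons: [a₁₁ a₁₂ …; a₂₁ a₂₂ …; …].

T = [-36/85 -41/85 47/85; 77/85 -113/85 851/85; 0 0 1]

T1 = [1 -1 0; 0 1 0; 0 0 1]
T2·T1 = [1 -1 4; 0 1 -3; 0 0 1]
T3·…·T1 = [1 -1 4; 0 1 -8; 0 0 1]
T4·…·T1 = [8/17 -23/17 152/17; 15/17 -7/17 -4/17; 0 0 1]
T5·…·T1 = [-36/85 -41/85 472/85; 77/85 -113/85 596/85; 0 0 1]
T6·…·T1 = [-36/85 -41/85 47/85; 77/85 -113/85 851/85; 0 0 1]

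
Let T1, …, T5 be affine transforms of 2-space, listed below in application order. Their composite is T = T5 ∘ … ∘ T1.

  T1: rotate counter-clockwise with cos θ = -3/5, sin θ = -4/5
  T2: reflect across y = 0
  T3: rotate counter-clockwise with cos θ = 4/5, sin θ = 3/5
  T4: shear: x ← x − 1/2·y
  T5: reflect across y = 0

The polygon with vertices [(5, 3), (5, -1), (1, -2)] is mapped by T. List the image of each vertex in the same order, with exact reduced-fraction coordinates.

image vertices: (-61/10, -107/25), (-53/10, -11/25), (-7/10, 41/25)

T1 rotate counter-clockwise with cos θ = -3/5, sin θ = -4/5: (5, 3) → (-3/5, -29/5); (5, -1) → (-19/5, -17/5); (1, -2) → (-11/5, 2/5)
T2 reflect across y = 0: (-3/5, -29/5) → (-3/5, 29/5); (-19/5, -17/5) → (-19/5, 17/5); (-11/5, 2/5) → (-11/5, -2/5)
T3 rotate counter-clockwise with cos θ = 4/5, sin θ = 3/5: (-3/5, 29/5) → (-99/25, 107/25); (-19/5, 17/5) → (-127/25, 11/25); (-11/5, -2/5) → (-38/25, -41/25)
T4 shear: x ← x − 1/2·y: (-99/25, 107/25) → (-61/10, 107/25); (-127/25, 11/25) → (-53/10, 11/25); (-38/25, -41/25) → (-7/10, -41/25)
T5 reflect across y = 0: (-61/10, 107/25) → (-61/10, -107/25); (-53/10, 11/25) → (-53/10, -11/25); (-7/10, -41/25) → (-7/10, 41/25)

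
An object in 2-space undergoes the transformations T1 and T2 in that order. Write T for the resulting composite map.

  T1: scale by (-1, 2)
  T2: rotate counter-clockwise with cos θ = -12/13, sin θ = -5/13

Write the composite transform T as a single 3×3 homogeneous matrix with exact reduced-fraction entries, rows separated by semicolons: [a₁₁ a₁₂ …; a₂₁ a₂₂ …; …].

T = [12/13 10/13 0; 5/13 -24/13 0; 0 0 1]

T1 = [-1 0 0; 0 2 0; 0 0 1]
T2·T1 = [12/13 10/13 0; 5/13 -24/13 0; 0 0 1]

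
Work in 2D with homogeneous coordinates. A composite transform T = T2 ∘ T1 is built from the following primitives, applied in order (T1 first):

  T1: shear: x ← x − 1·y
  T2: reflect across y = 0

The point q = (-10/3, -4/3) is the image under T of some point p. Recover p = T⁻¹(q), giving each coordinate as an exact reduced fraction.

p = (-2, 4/3)

T1 = [1 -1 0; 0 1 0; 0 0 1]
T2·T1 = [1 -1 0; 0 -1 0; 0 0 1]
det M = -1; M⁻¹ = [1 -1 0; 0 -1 0; 0 0 1]
M⁻¹ · (-10/3, -4/3)ᵀ = (-2, 4/3)ᵀ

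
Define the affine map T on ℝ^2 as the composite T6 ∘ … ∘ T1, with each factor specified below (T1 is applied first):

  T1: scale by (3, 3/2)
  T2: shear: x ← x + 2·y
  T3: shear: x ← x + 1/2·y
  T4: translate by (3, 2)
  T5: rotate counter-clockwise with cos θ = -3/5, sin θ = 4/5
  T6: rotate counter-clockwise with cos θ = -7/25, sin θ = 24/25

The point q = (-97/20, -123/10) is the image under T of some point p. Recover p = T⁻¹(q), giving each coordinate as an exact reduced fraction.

p = (2, 1)

T1 = [3 0 0; 0 3/2 0; 0 0 1]
T2·T1 = [3 3 0; 0 3/2 0; 0 0 1]
T3·…·T1 = [3 15/4 0; 0 3/2 0; 0 0 1]
T4·…·T1 = [3 15/4 3; 0 3/2 2; 0 0 1]
T5·…·T1 = [-9/5 -69/20 -17/5; 12/5 21/10 6/5; 0 0 1]
T6·…·T1 = [-9/5 -21/20 -1/5; -12/5 -39/10 -18/5; 0 0 1]
det M = 9/2; M⁻¹ = [-13/15 7/30 2/3; 8/15 -2/5 -4/3; 0 0 1]
M⁻¹ · (-97/20, -123/10)ᵀ = (2, 1)ᵀ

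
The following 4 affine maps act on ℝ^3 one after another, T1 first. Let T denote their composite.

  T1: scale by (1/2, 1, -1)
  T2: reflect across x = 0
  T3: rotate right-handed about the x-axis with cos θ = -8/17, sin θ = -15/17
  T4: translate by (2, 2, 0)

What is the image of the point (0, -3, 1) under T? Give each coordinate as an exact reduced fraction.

T(p) = (2, 43/17, 53/17)

T1 scale by (1/2, 1, -1): (0, -3, 1) → (0, -3, -1)
T2 reflect across x = 0: (0, -3, -1) → (0, -3, -1)
T3 rotate right-handed about the x-axis with cos θ = -8/17, sin θ = -15/17: (0, -3, -1) → (0, 9/17, 53/17)
T4 translate by (2, 2, 0): (0, 9/17, 53/17) → (2, 43/17, 53/17)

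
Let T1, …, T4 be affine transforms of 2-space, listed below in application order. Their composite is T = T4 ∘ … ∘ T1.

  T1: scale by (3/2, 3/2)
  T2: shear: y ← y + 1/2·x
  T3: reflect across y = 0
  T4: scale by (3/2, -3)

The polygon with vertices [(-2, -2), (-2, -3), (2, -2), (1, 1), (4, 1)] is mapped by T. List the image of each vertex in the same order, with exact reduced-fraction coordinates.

T1 scale by (3/2, 3/2): (-2, -2) → (-3, -3); (-2, -3) → (-3, -9/2); (2, -2) → (3, -3); (1, 1) → (3/2, 3/2); (4, 1) → (6, 3/2)
T2 shear: y ← y + 1/2·x: (-3, -3) → (-3, -9/2); (-3, -9/2) → (-3, -6); (3, -3) → (3, -3/2); (3/2, 3/2) → (3/2, 9/4); (6, 3/2) → (6, 9/2)
T3 reflect across y = 0: (-3, -9/2) → (-3, 9/2); (-3, -6) → (-3, 6); (3, -3/2) → (3, 3/2); (3/2, 9/4) → (3/2, -9/4); (6, 9/2) → (6, -9/2)
T4 scale by (3/2, -3): (-3, 9/2) → (-9/2, -27/2); (-3, 6) → (-9/2, -18); (3, 3/2) → (9/2, -9/2); (3/2, -9/4) → (9/4, 27/4); (6, -9/2) → (9, 27/2)

image vertices: (-9/2, -27/2), (-9/2, -18), (9/2, -9/2), (9/4, 27/4), (9, 27/2)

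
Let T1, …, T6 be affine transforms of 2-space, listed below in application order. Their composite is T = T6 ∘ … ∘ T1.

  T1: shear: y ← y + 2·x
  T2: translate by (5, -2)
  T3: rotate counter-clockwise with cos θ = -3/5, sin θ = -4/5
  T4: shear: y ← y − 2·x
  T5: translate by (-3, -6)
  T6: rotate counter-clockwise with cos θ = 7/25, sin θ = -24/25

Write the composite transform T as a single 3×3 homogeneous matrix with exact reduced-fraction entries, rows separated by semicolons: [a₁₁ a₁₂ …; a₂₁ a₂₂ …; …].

T1 = [1 0 0; 2 1 0; 0 0 1]
T2·T1 = [1 0 5; 2 1 -2; 0 0 1]
T3·…·T1 = [1 4/5 -23/5; -2 -3/5 -14/5; 0 0 1]
T4·…·T1 = [1 4/5 -23/5; -4 -11/5 32/5; 0 0 1]
T5·…·T1 = [1 4/5 -38/5; -4 -11/5 2/5; 0 0 1]
T6·…·T1 = [-89/25 -236/125 -218/125; -52/25 -173/125 926/125; 0 0 1]

T = [-89/25 -236/125 -218/125; -52/25 -173/125 926/125; 0 0 1]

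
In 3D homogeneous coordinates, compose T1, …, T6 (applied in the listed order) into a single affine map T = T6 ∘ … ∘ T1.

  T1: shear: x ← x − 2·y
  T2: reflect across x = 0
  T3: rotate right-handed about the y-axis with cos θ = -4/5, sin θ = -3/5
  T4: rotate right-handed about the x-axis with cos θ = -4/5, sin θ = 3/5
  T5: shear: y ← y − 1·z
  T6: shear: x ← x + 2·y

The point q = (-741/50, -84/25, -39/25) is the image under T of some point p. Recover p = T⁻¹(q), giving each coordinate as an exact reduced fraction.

T1 = [1 -2 0 0; 0 1 0 0; 0 0 1 0; 0 0 0 1]
T2·T1 = [-1 2 0 0; 0 1 0 0; 0 0 1 0; 0 0 0 1]
T3·…·T1 = [4/5 -8/5 -3/5 0; 0 1 0 0; -3/5 6/5 -4/5 0; 0 0 0 1]
T4·…·T1 = [4/5 -8/5 -3/5 0; 9/25 -38/25 12/25 0; 12/25 -9/25 16/25 0; 0 0 0 1]
T5·…·T1 = [4/5 -8/5 -3/5 0; -3/25 -29/25 -4/25 0; 12/25 -9/25 16/25 0; 0 0 0 1]
T6·…·T1 = [14/25 -98/25 -23/25 0; -3/25 -29/25 -4/25 0; 12/25 -9/25 16/25 0; 0 0 0 1]
det M = -1; M⁻¹ = [4/5 -71/25 11/25 0; 0 -4/5 -1/5 0; -3/5 42/25 28/25 0; 0 0 0 1]
M⁻¹ · (-741/50, -84/25, -39/25)ᵀ = (-3, 3, 3/2)ᵀ

p = (-3, 3, 3/2)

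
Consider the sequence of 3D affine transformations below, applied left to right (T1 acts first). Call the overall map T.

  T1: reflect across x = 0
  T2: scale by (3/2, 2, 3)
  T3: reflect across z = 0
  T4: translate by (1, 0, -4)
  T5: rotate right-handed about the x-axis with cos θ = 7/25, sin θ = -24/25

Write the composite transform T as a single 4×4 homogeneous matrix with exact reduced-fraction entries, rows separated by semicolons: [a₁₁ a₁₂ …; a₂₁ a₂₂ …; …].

T = [-3/2 0 0 1; 0 14/25 -72/25 -96/25; 0 -48/25 -21/25 -28/25; 0 0 0 1]

T1 = [-1 0 0 0; 0 1 0 0; 0 0 1 0; 0 0 0 1]
T2·T1 = [-3/2 0 0 0; 0 2 0 0; 0 0 3 0; 0 0 0 1]
T3·…·T1 = [-3/2 0 0 0; 0 2 0 0; 0 0 -3 0; 0 0 0 1]
T4·…·T1 = [-3/2 0 0 1; 0 2 0 0; 0 0 -3 -4; 0 0 0 1]
T5·…·T1 = [-3/2 0 0 1; 0 14/25 -72/25 -96/25; 0 -48/25 -21/25 -28/25; 0 0 0 1]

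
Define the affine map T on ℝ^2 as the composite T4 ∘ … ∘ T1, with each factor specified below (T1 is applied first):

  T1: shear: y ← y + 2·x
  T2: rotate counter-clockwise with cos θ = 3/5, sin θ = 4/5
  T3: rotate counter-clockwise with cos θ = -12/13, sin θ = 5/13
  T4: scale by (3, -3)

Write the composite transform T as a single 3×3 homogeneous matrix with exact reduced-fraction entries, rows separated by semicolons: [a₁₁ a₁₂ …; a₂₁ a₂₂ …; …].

T = [6/13 99/65 0; 87/13 168/65 0; 0 0 1]

T1 = [1 0 0; 2 1 0; 0 0 1]
T2·T1 = [-1 -4/5 0; 2 3/5 0; 0 0 1]
T3·…·T1 = [2/13 33/65 0; -29/13 -56/65 0; 0 0 1]
T4·…·T1 = [6/13 99/65 0; 87/13 168/65 0; 0 0 1]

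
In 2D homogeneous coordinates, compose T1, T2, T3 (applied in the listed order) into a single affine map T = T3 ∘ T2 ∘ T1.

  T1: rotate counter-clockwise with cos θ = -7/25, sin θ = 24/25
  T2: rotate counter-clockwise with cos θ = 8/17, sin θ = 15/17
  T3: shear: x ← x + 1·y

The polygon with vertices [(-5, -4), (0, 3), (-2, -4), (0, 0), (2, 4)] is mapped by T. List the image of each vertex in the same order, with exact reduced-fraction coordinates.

T1 rotate counter-clockwise with cos θ = -7/25, sin θ = 24/25: (-5, -4) → (131/25, -92/25); (0, 3) → (-72/25, -21/25); (-2, -4) → (22/5, -4/5); (0, 0) → (0, 0); (2, 4) → (-22/5, 4/5)
T2 rotate counter-clockwise with cos θ = 8/17, sin θ = 15/17: (131/25, -92/25) → (2428/425, 1229/425); (-72/25, -21/25) → (-261/425, -1248/425); (22/5, -4/5) → (236/85, 298/85); (0, 0) → (0, 0); (-22/5, 4/5) → (-236/85, -298/85)
T3 shear: x ← x + 1·y: (2428/425, 1229/425) → (3657/425, 1229/425); (-261/425, -1248/425) → (-1509/425, -1248/425); (236/85, 298/85) → (534/85, 298/85); (0, 0) → (0, 0); (-236/85, -298/85) → (-534/85, -298/85)

image vertices: (3657/425, 1229/425), (-1509/425, -1248/425), (534/85, 298/85), (0, 0), (-534/85, -298/85)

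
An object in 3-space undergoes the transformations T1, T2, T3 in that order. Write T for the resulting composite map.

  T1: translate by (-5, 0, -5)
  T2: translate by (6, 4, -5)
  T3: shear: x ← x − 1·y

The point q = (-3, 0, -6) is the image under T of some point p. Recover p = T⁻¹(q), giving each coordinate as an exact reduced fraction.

p = (-4, -4, 4)

T1 = [1 0 0 -5; 0 1 0 0; 0 0 1 -5; 0 0 0 1]
T2·T1 = [1 0 0 1; 0 1 0 4; 0 0 1 -10; 0 0 0 1]
T3·…·T1 = [1 -1 0 -3; 0 1 0 4; 0 0 1 -10; 0 0 0 1]
det M = 1; M⁻¹ = [1 1 0 -1; 0 1 0 -4; 0 0 1 10; 0 0 0 1]
M⁻¹ · (-3, 0, -6)ᵀ = (-4, -4, 4)ᵀ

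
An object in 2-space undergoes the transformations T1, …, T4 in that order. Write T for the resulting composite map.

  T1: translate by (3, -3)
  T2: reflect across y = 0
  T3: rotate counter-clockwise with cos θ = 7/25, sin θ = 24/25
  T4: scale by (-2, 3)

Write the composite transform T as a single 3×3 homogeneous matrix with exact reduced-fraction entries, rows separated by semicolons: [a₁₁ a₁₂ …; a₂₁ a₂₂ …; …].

T1 = [1 0 3; 0 1 -3; 0 0 1]
T2·T1 = [1 0 3; 0 -1 3; 0 0 1]
T3·…·T1 = [7/25 24/25 -51/25; 24/25 -7/25 93/25; 0 0 1]
T4·…·T1 = [-14/25 -48/25 102/25; 72/25 -21/25 279/25; 0 0 1]

T = [-14/25 -48/25 102/25; 72/25 -21/25 279/25; 0 0 1]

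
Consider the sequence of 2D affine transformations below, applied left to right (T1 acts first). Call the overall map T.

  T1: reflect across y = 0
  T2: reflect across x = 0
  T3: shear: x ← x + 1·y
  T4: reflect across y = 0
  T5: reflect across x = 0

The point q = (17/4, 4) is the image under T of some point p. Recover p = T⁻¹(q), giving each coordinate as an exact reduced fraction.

T1 = [1 0 0; 0 -1 0; 0 0 1]
T2·T1 = [-1 0 0; 0 -1 0; 0 0 1]
T3·…·T1 = [-1 -1 0; 0 -1 0; 0 0 1]
T4·…·T1 = [-1 -1 0; 0 1 0; 0 0 1]
T5·…·T1 = [1 1 0; 0 1 0; 0 0 1]
det M = 1; M⁻¹ = [1 -1 0; 0 1 0; 0 0 1]
M⁻¹ · (17/4, 4)ᵀ = (1/4, 4)ᵀ

p = (1/4, 4)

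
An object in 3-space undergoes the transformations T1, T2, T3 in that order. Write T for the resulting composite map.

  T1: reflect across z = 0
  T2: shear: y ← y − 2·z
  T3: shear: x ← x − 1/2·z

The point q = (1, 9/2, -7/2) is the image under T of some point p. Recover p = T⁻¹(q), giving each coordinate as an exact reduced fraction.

p = (-3/4, -5/2, 7/2)

T1 = [1 0 0 0; 0 1 0 0; 0 0 -1 0; 0 0 0 1]
T2·T1 = [1 0 0 0; 0 1 2 0; 0 0 -1 0; 0 0 0 1]
T3·…·T1 = [1 0 1/2 0; 0 1 2 0; 0 0 -1 0; 0 0 0 1]
det M = -1; M⁻¹ = [1 0 1/2 0; 0 1 2 0; 0 0 -1 0; 0 0 0 1]
M⁻¹ · (1, 9/2, -7/2)ᵀ = (-3/4, -5/2, 7/2)ᵀ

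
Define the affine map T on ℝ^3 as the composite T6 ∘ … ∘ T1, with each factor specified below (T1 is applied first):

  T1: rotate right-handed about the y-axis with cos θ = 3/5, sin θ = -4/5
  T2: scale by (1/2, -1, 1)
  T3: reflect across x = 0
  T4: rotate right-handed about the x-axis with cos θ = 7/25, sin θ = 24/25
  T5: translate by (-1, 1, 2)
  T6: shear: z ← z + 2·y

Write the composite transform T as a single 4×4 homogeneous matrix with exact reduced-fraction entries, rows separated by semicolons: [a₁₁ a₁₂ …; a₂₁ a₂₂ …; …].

T1 = [3/5 0 -4/5 0; 0 1 0 0; 4/5 0 3/5 0; 0 0 0 1]
T2·T1 = [3/10 0 -2/5 0; 0 -1 0 0; 4/5 0 3/5 0; 0 0 0 1]
T3·…·T1 = [-3/10 0 2/5 0; 0 -1 0 0; 4/5 0 3/5 0; 0 0 0 1]
T4·…·T1 = [-3/10 0 2/5 0; -96/125 -7/25 -72/125 0; 28/125 -24/25 21/125 0; 0 0 0 1]
T5·…·T1 = [-3/10 0 2/5 -1; -96/125 -7/25 -72/125 1; 28/125 -24/25 21/125 2; 0 0 0 1]
T6·…·T1 = [-3/10 0 2/5 -1; -96/125 -7/25 -72/125 1; -164/125 -38/25 -123/125 4; 0 0 0 1]

T = [-3/10 0 2/5 -1; -96/125 -7/25 -72/125 1; -164/125 -38/25 -123/125 4; 0 0 0 1]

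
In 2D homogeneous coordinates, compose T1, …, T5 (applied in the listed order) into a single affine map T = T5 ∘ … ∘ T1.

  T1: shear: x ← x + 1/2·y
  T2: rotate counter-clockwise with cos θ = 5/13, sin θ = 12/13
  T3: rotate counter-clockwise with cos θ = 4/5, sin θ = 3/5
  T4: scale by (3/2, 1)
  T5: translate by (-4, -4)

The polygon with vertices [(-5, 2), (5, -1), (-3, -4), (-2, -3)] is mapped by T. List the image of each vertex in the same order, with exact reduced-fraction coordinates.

T1 shear: x ← x + 1/2·y: (-5, 2) → (-4, 2); (5, -1) → (9/2, -1); (-3, -4) → (-5, -4); (-2, -3) → (-7/2, -3)
T2 rotate counter-clockwise with cos θ = 5/13, sin θ = 12/13: (-4, 2) → (-44/13, -38/13); (9/2, -1) → (69/26, 49/13); (-5, -4) → (23/13, -80/13); (-7/2, -3) → (37/26, -57/13)
T3 rotate counter-clockwise with cos θ = 4/5, sin θ = 3/5: (-44/13, -38/13) → (-62/65, -284/65); (69/26, 49/13) → (-9/65, 599/130); (23/13, -80/13) → (332/65, -251/65); (37/26, -57/13) → (49/13, -69/26)
T4 scale by (3/2, 1): (-62/65, -284/65) → (-93/65, -284/65); (-9/65, 599/130) → (-27/130, 599/130); (332/65, -251/65) → (498/65, -251/65); (49/13, -69/26) → (147/26, -69/26)
T5 translate by (-4, -4): (-93/65, -284/65) → (-353/65, -544/65); (-27/130, 599/130) → (-547/130, 79/130); (498/65, -251/65) → (238/65, -511/65); (147/26, -69/26) → (43/26, -173/26)

image vertices: (-353/65, -544/65), (-547/130, 79/130), (238/65, -511/65), (43/26, -173/26)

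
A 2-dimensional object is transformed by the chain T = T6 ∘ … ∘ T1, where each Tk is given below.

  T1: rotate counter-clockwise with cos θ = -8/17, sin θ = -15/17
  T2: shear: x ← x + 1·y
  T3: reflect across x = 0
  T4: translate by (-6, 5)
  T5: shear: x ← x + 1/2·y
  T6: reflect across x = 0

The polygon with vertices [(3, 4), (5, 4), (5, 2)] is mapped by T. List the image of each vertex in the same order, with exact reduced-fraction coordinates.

image vertices: (57/17, 8/17), (26/17, -22/17), (4/17, -6/17)

T1 rotate counter-clockwise with cos θ = -8/17, sin θ = -15/17: (3, 4) → (36/17, -77/17); (5, 4) → (20/17, -107/17); (5, 2) → (-10/17, -91/17)
T2 shear: x ← x + 1·y: (36/17, -77/17) → (-41/17, -77/17); (20/17, -107/17) → (-87/17, -107/17); (-10/17, -91/17) → (-101/17, -91/17)
T3 reflect across x = 0: (-41/17, -77/17) → (41/17, -77/17); (-87/17, -107/17) → (87/17, -107/17); (-101/17, -91/17) → (101/17, -91/17)
T4 translate by (-6, 5): (41/17, -77/17) → (-61/17, 8/17); (87/17, -107/17) → (-15/17, -22/17); (101/17, -91/17) → (-1/17, -6/17)
T5 shear: x ← x + 1/2·y: (-61/17, 8/17) → (-57/17, 8/17); (-15/17, -22/17) → (-26/17, -22/17); (-1/17, -6/17) → (-4/17, -6/17)
T6 reflect across x = 0: (-57/17, 8/17) → (57/17, 8/17); (-26/17, -22/17) → (26/17, -22/17); (-4/17, -6/17) → (4/17, -6/17)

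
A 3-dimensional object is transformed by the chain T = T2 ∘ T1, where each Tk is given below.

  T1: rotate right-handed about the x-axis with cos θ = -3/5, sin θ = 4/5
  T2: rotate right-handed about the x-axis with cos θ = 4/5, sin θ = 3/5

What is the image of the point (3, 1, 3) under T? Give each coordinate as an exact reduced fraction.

T1 rotate right-handed about the x-axis with cos θ = -3/5, sin θ = 4/5: (3, 1, 3) → (3, -3, -1)
T2 rotate right-handed about the x-axis with cos θ = 4/5, sin θ = 3/5: (3, -3, -1) → (3, -9/5, -13/5)

T(p) = (3, -9/5, -13/5)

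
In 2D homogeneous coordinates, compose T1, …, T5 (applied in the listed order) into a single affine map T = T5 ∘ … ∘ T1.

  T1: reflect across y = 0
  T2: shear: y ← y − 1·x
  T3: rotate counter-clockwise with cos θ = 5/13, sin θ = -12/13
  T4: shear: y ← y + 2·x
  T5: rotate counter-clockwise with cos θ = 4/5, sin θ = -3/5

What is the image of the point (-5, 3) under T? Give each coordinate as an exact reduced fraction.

T(p) = (40/13, 55/13)

T1 reflect across y = 0: (-5, 3) → (-5, -3)
T2 shear: y ← y − 1·x: (-5, -3) → (-5, 2)
T3 rotate counter-clockwise with cos θ = 5/13, sin θ = -12/13: (-5, 2) → (-1/13, 70/13)
T4 shear: y ← y + 2·x: (-1/13, 70/13) → (-1/13, 68/13)
T5 rotate counter-clockwise with cos θ = 4/5, sin θ = -3/5: (-1/13, 68/13) → (40/13, 55/13)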